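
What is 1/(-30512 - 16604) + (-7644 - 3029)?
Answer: -502869069/47116 ≈ -10673.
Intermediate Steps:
1/(-30512 - 16604) + (-7644 - 3029) = 1/(-47116) - 10673 = -1/47116 - 10673 = -502869069/47116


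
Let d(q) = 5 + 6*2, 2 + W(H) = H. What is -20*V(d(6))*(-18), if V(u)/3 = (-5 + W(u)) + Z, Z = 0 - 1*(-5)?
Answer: 16200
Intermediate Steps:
Z = 5 (Z = 0 + 5 = 5)
W(H) = -2 + H
d(q) = 17 (d(q) = 5 + 12 = 17)
V(u) = -6 + 3*u (V(u) = 3*((-5 + (-2 + u)) + 5) = 3*((-7 + u) + 5) = 3*(-2 + u) = -6 + 3*u)
-20*V(d(6))*(-18) = -20*(-6 + 3*17)*(-18) = -20*(-6 + 51)*(-18) = -20*45*(-18) = -900*(-18) = 16200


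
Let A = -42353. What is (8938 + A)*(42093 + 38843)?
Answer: -2704476440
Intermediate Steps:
(8938 + A)*(42093 + 38843) = (8938 - 42353)*(42093 + 38843) = -33415*80936 = -2704476440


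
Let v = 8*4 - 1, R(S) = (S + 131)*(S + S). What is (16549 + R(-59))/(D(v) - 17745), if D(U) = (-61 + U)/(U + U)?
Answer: -249643/550110 ≈ -0.45381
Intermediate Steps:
R(S) = 2*S*(131 + S) (R(S) = (131 + S)*(2*S) = 2*S*(131 + S))
v = 31 (v = 32 - 1 = 31)
D(U) = (-61 + U)/(2*U) (D(U) = (-61 + U)/((2*U)) = (-61 + U)*(1/(2*U)) = (-61 + U)/(2*U))
(16549 + R(-59))/(D(v) - 17745) = (16549 + 2*(-59)*(131 - 59))/((½)*(-61 + 31)/31 - 17745) = (16549 + 2*(-59)*72)/((½)*(1/31)*(-30) - 17745) = (16549 - 8496)/(-15/31 - 17745) = 8053/(-550110/31) = 8053*(-31/550110) = -249643/550110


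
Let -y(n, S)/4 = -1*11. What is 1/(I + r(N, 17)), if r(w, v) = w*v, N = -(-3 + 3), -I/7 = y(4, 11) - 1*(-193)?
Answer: -1/1659 ≈ -0.00060277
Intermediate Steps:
y(n, S) = 44 (y(n, S) = -(-4)*11 = -4*(-11) = 44)
I = -1659 (I = -7*(44 - 1*(-193)) = -7*(44 + 193) = -7*237 = -1659)
N = 0 (N = -1*0 = 0)
r(w, v) = v*w
1/(I + r(N, 17)) = 1/(-1659 + 17*0) = 1/(-1659 + 0) = 1/(-1659) = -1/1659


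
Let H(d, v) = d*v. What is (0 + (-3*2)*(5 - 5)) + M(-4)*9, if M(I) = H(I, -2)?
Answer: 72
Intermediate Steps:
M(I) = -2*I (M(I) = I*(-2) = -2*I)
(0 + (-3*2)*(5 - 5)) + M(-4)*9 = (0 + (-3*2)*(5 - 5)) - 2*(-4)*9 = (0 - 6*0) + 8*9 = (0 + 0) + 72 = 0 + 72 = 72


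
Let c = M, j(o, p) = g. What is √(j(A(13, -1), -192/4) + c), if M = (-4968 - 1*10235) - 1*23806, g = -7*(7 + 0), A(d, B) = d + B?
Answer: I*√39058 ≈ 197.63*I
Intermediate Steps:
A(d, B) = B + d
g = -49 (g = -7*7 = -49)
j(o, p) = -49
M = -39009 (M = (-4968 - 10235) - 23806 = -15203 - 23806 = -39009)
c = -39009
√(j(A(13, -1), -192/4) + c) = √(-49 - 39009) = √(-39058) = I*√39058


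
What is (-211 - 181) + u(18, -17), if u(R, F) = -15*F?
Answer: -137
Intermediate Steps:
(-211 - 181) + u(18, -17) = (-211 - 181) - 15*(-17) = -392 + 255 = -137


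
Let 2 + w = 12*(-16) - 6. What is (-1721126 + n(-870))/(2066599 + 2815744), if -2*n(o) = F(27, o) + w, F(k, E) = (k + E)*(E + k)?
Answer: -4152701/9764686 ≈ -0.42528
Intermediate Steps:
w = -200 (w = -2 + (12*(-16) - 6) = -2 + (-192 - 6) = -2 - 198 = -200)
F(k, E) = (E + k)² (F(k, E) = (E + k)*(E + k) = (E + k)²)
n(o) = 100 - (27 + o)²/2 (n(o) = -((o + 27)² - 200)/2 = -((27 + o)² - 200)/2 = -(-200 + (27 + o)²)/2 = 100 - (27 + o)²/2)
(-1721126 + n(-870))/(2066599 + 2815744) = (-1721126 + (100 - (27 - 870)²/2))/(2066599 + 2815744) = (-1721126 + (100 - ½*(-843)²))/4882343 = (-1721126 + (100 - ½*710649))*(1/4882343) = (-1721126 + (100 - 710649/2))*(1/4882343) = (-1721126 - 710449/2)*(1/4882343) = -4152701/2*1/4882343 = -4152701/9764686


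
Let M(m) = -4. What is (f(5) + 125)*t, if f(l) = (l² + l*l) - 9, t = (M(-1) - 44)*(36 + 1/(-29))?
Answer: -8310624/29 ≈ -2.8657e+5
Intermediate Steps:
t = -50064/29 (t = (-4 - 44)*(36 + 1/(-29)) = -48*(36 - 1/29) = -48*1043/29 = -50064/29 ≈ -1726.3)
f(l) = -9 + 2*l² (f(l) = (l² + l²) - 9 = 2*l² - 9 = -9 + 2*l²)
(f(5) + 125)*t = ((-9 + 2*5²) + 125)*(-50064/29) = ((-9 + 2*25) + 125)*(-50064/29) = ((-9 + 50) + 125)*(-50064/29) = (41 + 125)*(-50064/29) = 166*(-50064/29) = -8310624/29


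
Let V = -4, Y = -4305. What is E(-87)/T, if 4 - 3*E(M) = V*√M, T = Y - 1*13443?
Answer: -1/13311 - I*√87/13311 ≈ -7.5126e-5 - 0.00070073*I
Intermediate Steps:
T = -17748 (T = -4305 - 1*13443 = -4305 - 13443 = -17748)
E(M) = 4/3 + 4*√M/3 (E(M) = 4/3 - (-4)*√M/3 = 4/3 + 4*√M/3)
E(-87)/T = (4/3 + 4*√(-87)/3)/(-17748) = (4/3 + 4*(I*√87)/3)*(-1/17748) = (4/3 + 4*I*√87/3)*(-1/17748) = -1/13311 - I*√87/13311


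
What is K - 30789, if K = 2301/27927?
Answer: -286614034/9309 ≈ -30789.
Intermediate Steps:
K = 767/9309 (K = 2301*(1/27927) = 767/9309 ≈ 0.082393)
K - 30789 = 767/9309 - 30789 = -286614034/9309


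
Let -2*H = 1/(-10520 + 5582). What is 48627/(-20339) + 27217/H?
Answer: 5467023327561/20339 ≈ 2.6879e+8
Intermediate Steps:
H = 1/9876 (H = -1/(2*(-10520 + 5582)) = -½/(-4938) = -½*(-1/4938) = 1/9876 ≈ 0.00010126)
48627/(-20339) + 27217/H = 48627/(-20339) + 27217/(1/9876) = 48627*(-1/20339) + 27217*9876 = -48627/20339 + 268795092 = 5467023327561/20339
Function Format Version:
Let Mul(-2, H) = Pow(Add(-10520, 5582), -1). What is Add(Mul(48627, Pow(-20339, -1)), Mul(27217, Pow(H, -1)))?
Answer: Rational(5467023327561, 20339) ≈ 2.6879e+8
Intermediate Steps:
H = Rational(1, 9876) (H = Mul(Rational(-1, 2), Pow(Add(-10520, 5582), -1)) = Mul(Rational(-1, 2), Pow(-4938, -1)) = Mul(Rational(-1, 2), Rational(-1, 4938)) = Rational(1, 9876) ≈ 0.00010126)
Add(Mul(48627, Pow(-20339, -1)), Mul(27217, Pow(H, -1))) = Add(Mul(48627, Pow(-20339, -1)), Mul(27217, Pow(Rational(1, 9876), -1))) = Add(Mul(48627, Rational(-1, 20339)), Mul(27217, 9876)) = Add(Rational(-48627, 20339), 268795092) = Rational(5467023327561, 20339)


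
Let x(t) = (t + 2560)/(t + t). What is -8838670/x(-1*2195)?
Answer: 7760352260/73 ≈ 1.0631e+8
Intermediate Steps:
x(t) = (2560 + t)/(2*t) (x(t) = (2560 + t)/((2*t)) = (2560 + t)*(1/(2*t)) = (2560 + t)/(2*t))
-8838670/x(-1*2195) = -8838670*(-4390/(2560 - 1*2195)) = -8838670*(-4390/(2560 - 2195)) = -8838670/((½)*(-1/2195)*365) = -8838670/(-73/878) = -8838670*(-878/73) = 7760352260/73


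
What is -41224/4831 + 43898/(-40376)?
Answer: -938265731/97528228 ≈ -9.6205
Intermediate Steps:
-41224/4831 + 43898/(-40376) = -41224*1/4831 + 43898*(-1/40376) = -41224/4831 - 21949/20188 = -938265731/97528228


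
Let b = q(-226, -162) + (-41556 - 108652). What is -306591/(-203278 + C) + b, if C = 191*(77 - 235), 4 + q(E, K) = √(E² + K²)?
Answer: -35067586081/233456 + 2*√19330 ≈ -1.4993e+5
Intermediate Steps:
q(E, K) = -4 + √(E² + K²)
C = -30178 (C = 191*(-158) = -30178)
b = -150212 + 2*√19330 (b = (-4 + √((-226)² + (-162)²)) + (-41556 - 108652) = (-4 + √(51076 + 26244)) - 150208 = (-4 + √77320) - 150208 = (-4 + 2*√19330) - 150208 = -150212 + 2*√19330 ≈ -1.4993e+5)
-306591/(-203278 + C) + b = -306591/(-203278 - 30178) + (-150212 + 2*√19330) = -306591/(-233456) + (-150212 + 2*√19330) = -306591*(-1/233456) + (-150212 + 2*√19330) = 306591/233456 + (-150212 + 2*√19330) = -35067586081/233456 + 2*√19330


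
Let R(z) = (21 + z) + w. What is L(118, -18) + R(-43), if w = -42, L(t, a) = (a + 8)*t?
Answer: -1244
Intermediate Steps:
L(t, a) = t*(8 + a) (L(t, a) = (8 + a)*t = t*(8 + a))
R(z) = -21 + z (R(z) = (21 + z) - 42 = -21 + z)
L(118, -18) + R(-43) = 118*(8 - 18) + (-21 - 43) = 118*(-10) - 64 = -1180 - 64 = -1244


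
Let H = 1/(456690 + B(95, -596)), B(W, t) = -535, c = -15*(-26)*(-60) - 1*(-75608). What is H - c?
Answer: -23814940239/456155 ≈ -52208.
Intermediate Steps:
c = 52208 (c = 390*(-60) + 75608 = -23400 + 75608 = 52208)
H = 1/456155 (H = 1/(456690 - 535) = 1/456155 ≈ 2.1922e-6)
H - c = 1/456155 - 1*52208 = 1/456155 - 52208 = -23814940239/456155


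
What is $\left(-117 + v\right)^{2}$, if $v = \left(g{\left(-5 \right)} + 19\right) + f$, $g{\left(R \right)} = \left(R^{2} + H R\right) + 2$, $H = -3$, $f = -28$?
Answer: $7056$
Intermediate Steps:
$g{\left(R \right)} = 2 + R^{2} - 3 R$ ($g{\left(R \right)} = \left(R^{2} - 3 R\right) + 2 = 2 + R^{2} - 3 R$)
$v = 33$ ($v = \left(\left(2 + \left(-5\right)^{2} - -15\right) + 19\right) - 28 = \left(\left(2 + 25 + 15\right) + 19\right) - 28 = \left(42 + 19\right) - 28 = 61 - 28 = 33$)
$\left(-117 + v\right)^{2} = \left(-117 + 33\right)^{2} = \left(-84\right)^{2} = 7056$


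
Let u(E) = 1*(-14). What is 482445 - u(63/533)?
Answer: 482459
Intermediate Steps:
u(E) = -14
482445 - u(63/533) = 482445 - 1*(-14) = 482445 + 14 = 482459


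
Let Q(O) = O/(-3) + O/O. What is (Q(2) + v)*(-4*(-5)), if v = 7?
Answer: 440/3 ≈ 146.67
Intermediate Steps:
Q(O) = 1 - O/3 (Q(O) = O*(-⅓) + 1 = -O/3 + 1 = 1 - O/3)
(Q(2) + v)*(-4*(-5)) = ((1 - ⅓*2) + 7)*(-4*(-5)) = ((1 - ⅔) + 7)*20 = (⅓ + 7)*20 = (22/3)*20 = 440/3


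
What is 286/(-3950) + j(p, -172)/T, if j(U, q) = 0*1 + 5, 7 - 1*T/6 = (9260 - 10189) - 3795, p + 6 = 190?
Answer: -4049323/56062350 ≈ -0.072229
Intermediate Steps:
p = 184 (p = -6 + 190 = 184)
T = 28386 (T = 42 - 6*((9260 - 10189) - 3795) = 42 - 6*(-929 - 3795) = 42 - 6*(-4724) = 42 + 28344 = 28386)
j(U, q) = 5 (j(U, q) = 0 + 5 = 5)
286/(-3950) + j(p, -172)/T = 286/(-3950) + 5/28386 = 286*(-1/3950) + 5*(1/28386) = -143/1975 + 5/28386 = -4049323/56062350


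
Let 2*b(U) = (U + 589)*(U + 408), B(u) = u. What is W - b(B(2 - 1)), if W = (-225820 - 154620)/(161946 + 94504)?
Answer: -3094235519/25645 ≈ -1.2066e+5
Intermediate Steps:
b(U) = (408 + U)*(589 + U)/2 (b(U) = ((U + 589)*(U + 408))/2 = ((589 + U)*(408 + U))/2 = ((408 + U)*(589 + U))/2 = (408 + U)*(589 + U)/2)
W = -38044/25645 (W = -380440/256450 = -380440*1/256450 = -38044/25645 ≈ -1.4835)
W - b(B(2 - 1)) = -38044/25645 - (120156 + (2 - 1)²/2 + 997*(2 - 1)/2) = -38044/25645 - (120156 + (½)*1² + (997/2)*1) = -38044/25645 - (120156 + (½)*1 + 997/2) = -38044/25645 - (120156 + ½ + 997/2) = -38044/25645 - 1*120655 = -38044/25645 - 120655 = -3094235519/25645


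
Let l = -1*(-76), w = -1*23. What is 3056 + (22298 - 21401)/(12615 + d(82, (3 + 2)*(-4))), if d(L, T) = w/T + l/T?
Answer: 770884772/252247 ≈ 3056.1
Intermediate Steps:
w = -23
l = 76
d(L, T) = 53/T (d(L, T) = -23/T + 76/T = 53/T)
3056 + (22298 - 21401)/(12615 + d(82, (3 + 2)*(-4))) = 3056 + (22298 - 21401)/(12615 + 53/(((3 + 2)*(-4)))) = 3056 + 897/(12615 + 53/((5*(-4)))) = 3056 + 897/(12615 + 53/(-20)) = 3056 + 897/(12615 + 53*(-1/20)) = 3056 + 897/(12615 - 53/20) = 3056 + 897/(252247/20) = 3056 + 897*(20/252247) = 3056 + 17940/252247 = 770884772/252247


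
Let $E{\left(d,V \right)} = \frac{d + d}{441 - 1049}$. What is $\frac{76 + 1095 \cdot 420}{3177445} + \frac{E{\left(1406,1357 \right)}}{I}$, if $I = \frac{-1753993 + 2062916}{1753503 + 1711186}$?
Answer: $- \frac{406190996038601}{7852686733880} \approx -51.726$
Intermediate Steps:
$I = \frac{308923}{3464689} \approx 0.089163$
$E{\left(d,V \right)} = - \frac{d}{304}$ ($E{\left(d,V \right)} = \frac{2 d}{-608} = 2 d \left(- \frac{1}{608}\right) = - \frac{d}{304}$)
$\frac{76 + 1095 \cdot 420}{3177445} + \frac{E{\left(1406,1357 \right)}}{I} = \frac{76 + 1095 \cdot 420}{3177445} + \frac{\left(- \frac{1}{304}\right) 1406}{\frac{308923}{3464689}} = \left(76 + 459900\right) \frac{1}{3177445} - \frac{128193493}{2471384} = 459976 \cdot \frac{1}{3177445} - \frac{128193493}{2471384} = \frac{459976}{3177445} - \frac{128193493}{2471384} = - \frac{406190996038601}{7852686733880}$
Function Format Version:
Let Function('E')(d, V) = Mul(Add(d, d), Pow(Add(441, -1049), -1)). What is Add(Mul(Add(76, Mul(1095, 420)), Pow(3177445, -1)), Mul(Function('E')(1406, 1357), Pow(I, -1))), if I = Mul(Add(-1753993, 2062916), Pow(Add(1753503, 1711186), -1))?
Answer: Rational(-406190996038601, 7852686733880) ≈ -51.726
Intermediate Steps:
I = Rational(308923, 3464689) (I = Mul(308923, Pow(3464689, -1)) = Mul(308923, Rational(1, 3464689)) = Rational(308923, 3464689) ≈ 0.089163)
Function('E')(d, V) = Mul(Rational(-1, 304), d) (Function('E')(d, V) = Mul(Mul(2, d), Pow(-608, -1)) = Mul(Mul(2, d), Rational(-1, 608)) = Mul(Rational(-1, 304), d))
Add(Mul(Add(76, Mul(1095, 420)), Pow(3177445, -1)), Mul(Function('E')(1406, 1357), Pow(I, -1))) = Add(Mul(Add(76, Mul(1095, 420)), Pow(3177445, -1)), Mul(Mul(Rational(-1, 304), 1406), Pow(Rational(308923, 3464689), -1))) = Add(Mul(Add(76, 459900), Rational(1, 3177445)), Mul(Rational(-37, 8), Rational(3464689, 308923))) = Add(Mul(459976, Rational(1, 3177445)), Rational(-128193493, 2471384)) = Add(Rational(459976, 3177445), Rational(-128193493, 2471384)) = Rational(-406190996038601, 7852686733880)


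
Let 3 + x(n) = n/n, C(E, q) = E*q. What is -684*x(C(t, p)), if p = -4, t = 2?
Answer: 1368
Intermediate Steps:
x(n) = -2 (x(n) = -3 + n/n = -3 + 1 = -2)
-684*x(C(t, p)) = -684*(-2) = 1368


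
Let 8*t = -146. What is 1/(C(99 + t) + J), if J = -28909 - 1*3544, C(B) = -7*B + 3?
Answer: -4/132061 ≈ -3.0289e-5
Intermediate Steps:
t = -73/4 (t = (⅛)*(-146) = -73/4 ≈ -18.250)
C(B) = 3 - 7*B
J = -32453 (J = -28909 - 3544 = -32453)
1/(C(99 + t) + J) = 1/((3 - 7*(99 - 73/4)) - 32453) = 1/((3 - 7*323/4) - 32453) = 1/((3 - 2261/4) - 32453) = 1/(-2249/4 - 32453) = 1/(-132061/4) = -4/132061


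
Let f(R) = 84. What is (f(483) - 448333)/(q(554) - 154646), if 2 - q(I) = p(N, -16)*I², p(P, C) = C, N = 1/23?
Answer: -448249/4756012 ≈ -0.094249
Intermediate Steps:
N = 1/23 ≈ 0.043478
q(I) = 2 + 16*I² (q(I) = 2 - (-16)*I² = 2 + 16*I²)
(f(483) - 448333)/(q(554) - 154646) = (84 - 448333)/((2 + 16*554²) - 154646) = -448249/((2 + 16*306916) - 154646) = -448249/((2 + 4910656) - 154646) = -448249/(4910658 - 154646) = -448249/4756012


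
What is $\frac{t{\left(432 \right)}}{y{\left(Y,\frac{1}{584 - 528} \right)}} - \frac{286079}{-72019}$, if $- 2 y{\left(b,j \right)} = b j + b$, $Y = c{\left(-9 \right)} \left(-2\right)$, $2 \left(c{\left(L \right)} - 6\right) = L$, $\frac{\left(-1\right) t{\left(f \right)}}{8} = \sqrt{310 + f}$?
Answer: $\frac{286079}{72019} - \frac{896 \sqrt{742}}{171} \approx -138.76$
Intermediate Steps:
$t{\left(f \right)} = - 8 \sqrt{310 + f}$
$c{\left(L \right)} = 6 + \frac{L}{2}$
$Y = -3$ ($Y = \left(6 + \frac{1}{2} \left(-9\right)\right) \left(-2\right) = \left(6 - \frac{9}{2}\right) \left(-2\right) = \frac{3}{2} \left(-2\right) = -3$)
$y{\left(b,j \right)} = - \frac{b}{2} - \frac{b j}{2}$ ($y{\left(b,j \right)} = - \frac{b j + b}{2} = - \frac{b + b j}{2} = - \frac{b}{2} - \frac{b j}{2}$)
$\frac{t{\left(432 \right)}}{y{\left(Y,\frac{1}{584 - 528} \right)}} - \frac{286079}{-72019} = \frac{\left(-8\right) \sqrt{310 + 432}}{\left(- \frac{1}{2}\right) \left(-3\right) \left(1 + \frac{1}{584 - 528}\right)} - \frac{286079}{-72019} = \frac{\left(-8\right) \sqrt{742}}{\left(- \frac{1}{2}\right) \left(-3\right) \left(1 + \frac{1}{56}\right)} - - \frac{286079}{72019} = \frac{\left(-8\right) \sqrt{742}}{\left(- \frac{1}{2}\right) \left(-3\right) \left(1 + \frac{1}{56}\right)} + \frac{286079}{72019} = \frac{\left(-8\right) \sqrt{742}}{\left(- \frac{1}{2}\right) \left(-3\right) \frac{57}{56}} + \frac{286079}{72019} = \frac{\left(-8\right) \sqrt{742}}{\frac{171}{112}} + \frac{286079}{72019} = - 8 \sqrt{742} \cdot \frac{112}{171} + \frac{286079}{72019} = - \frac{896 \sqrt{742}}{171} + \frac{286079}{72019} = \frac{286079}{72019} - \frac{896 \sqrt{742}}{171}$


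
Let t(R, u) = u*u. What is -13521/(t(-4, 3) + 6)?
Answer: -4507/5 ≈ -901.40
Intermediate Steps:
t(R, u) = u²
-13521/(t(-4, 3) + 6) = -13521/(3² + 6) = -13521/(9 + 6) = -13521/15 = (1/15)*(-13521) = -4507/5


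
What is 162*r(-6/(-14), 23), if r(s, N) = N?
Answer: 3726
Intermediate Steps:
162*r(-6/(-14), 23) = 162*23 = 3726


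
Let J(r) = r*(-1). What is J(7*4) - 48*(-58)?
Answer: 2756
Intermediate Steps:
J(r) = -r
J(7*4) - 48*(-58) = -7*4 - 48*(-58) = -1*28 + 2784 = -28 + 2784 = 2756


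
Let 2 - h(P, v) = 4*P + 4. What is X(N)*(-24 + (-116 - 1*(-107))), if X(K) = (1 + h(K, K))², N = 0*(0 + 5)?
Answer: -33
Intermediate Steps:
h(P, v) = -2 - 4*P (h(P, v) = 2 - (4*P + 4) = 2 - (4 + 4*P) = 2 + (-4 - 4*P) = -2 - 4*P)
N = 0 (N = 0*5 = 0)
X(K) = (-1 - 4*K)² (X(K) = (1 + (-2 - 4*K))² = (-1 - 4*K)²)
X(N)*(-24 + (-116 - 1*(-107))) = (1 + 4*0)²*(-24 + (-116 - 1*(-107))) = (1 + 0)²*(-24 + (-116 + 107)) = 1²*(-24 - 9) = 1*(-33) = -33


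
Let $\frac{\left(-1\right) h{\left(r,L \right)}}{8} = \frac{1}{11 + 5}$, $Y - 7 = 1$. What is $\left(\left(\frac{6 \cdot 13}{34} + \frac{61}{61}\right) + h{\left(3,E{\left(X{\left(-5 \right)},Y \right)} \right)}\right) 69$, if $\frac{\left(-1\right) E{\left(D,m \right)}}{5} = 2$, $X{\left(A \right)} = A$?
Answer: $\frac{6555}{34} \approx 192.79$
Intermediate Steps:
$Y = 8$ ($Y = 7 + 1 = 8$)
$E{\left(D,m \right)} = -10$ ($E{\left(D,m \right)} = \left(-5\right) 2 = -10$)
$h{\left(r,L \right)} = - \frac{1}{2}$ ($h{\left(r,L \right)} = - \frac{8}{11 + 5} = - \frac{8}{16} = \left(-8\right) \frac{1}{16} = - \frac{1}{2}$)
$\left(\left(\frac{6 \cdot 13}{34} + \frac{61}{61}\right) + h{\left(3,E{\left(X{\left(-5 \right)},Y \right)} \right)}\right) 69 = \left(\left(\frac{6 \cdot 13}{34} + \frac{61}{61}\right) - \frac{1}{2}\right) 69 = \left(\left(78 \cdot \frac{1}{34} + 61 \cdot \frac{1}{61}\right) - \frac{1}{2}\right) 69 = \left(\left(\frac{39}{17} + 1\right) - \frac{1}{2}\right) 69 = \left(\frac{56}{17} - \frac{1}{2}\right) 69 = \frac{95}{34} \cdot 69 = \frac{6555}{34}$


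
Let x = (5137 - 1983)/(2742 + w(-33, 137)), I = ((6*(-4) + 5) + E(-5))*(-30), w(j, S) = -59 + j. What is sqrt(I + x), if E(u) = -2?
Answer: sqrt(44325331)/265 ≈ 25.124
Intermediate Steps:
I = 630 (I = ((6*(-4) + 5) - 2)*(-30) = ((-24 + 5) - 2)*(-30) = (-19 - 2)*(-30) = -21*(-30) = 630)
x = 1577/1325 (x = (5137 - 1983)/(2742 + (-59 - 33)) = 3154/(2742 - 92) = 3154/2650 = 3154*(1/2650) = 1577/1325 ≈ 1.1902)
sqrt(I + x) = sqrt(630 + 1577/1325) = sqrt(836327/1325) = sqrt(44325331)/265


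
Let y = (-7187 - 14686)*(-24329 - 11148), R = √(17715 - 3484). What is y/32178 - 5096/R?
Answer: 258662807/10726 - 728*√14231/2033 ≈ 24073.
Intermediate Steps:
R = √14231 ≈ 119.29
y = 775988421 (y = -21873*(-35477) = 775988421)
y/32178 - 5096/R = 775988421/32178 - 5096*√14231/14231 = 775988421*(1/32178) - 728*√14231/2033 = 258662807/10726 - 728*√14231/2033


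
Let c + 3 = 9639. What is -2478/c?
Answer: -413/1606 ≈ -0.25716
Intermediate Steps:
c = 9636 (c = -3 + 9639 = 9636)
-2478/c = -2478/9636 = -2478*1/9636 = -413/1606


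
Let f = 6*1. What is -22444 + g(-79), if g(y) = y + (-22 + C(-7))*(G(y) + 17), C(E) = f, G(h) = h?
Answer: -21531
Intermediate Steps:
f = 6
C(E) = 6
g(y) = -272 - 15*y (g(y) = y + (-22 + 6)*(y + 17) = y - 16*(17 + y) = y + (-272 - 16*y) = -272 - 15*y)
-22444 + g(-79) = -22444 + (-272 - 15*(-79)) = -22444 + (-272 + 1185) = -22444 + 913 = -21531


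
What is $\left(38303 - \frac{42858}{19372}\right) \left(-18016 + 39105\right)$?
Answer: $\frac{7823627356181}{9686} \approx 8.0773 \cdot 10^{8}$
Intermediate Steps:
$\left(38303 - \frac{42858}{19372}\right) \left(-18016 + 39105\right) = \left(38303 - \frac{21429}{9686}\right) 21089 = \frac{370981429}{9686} \cdot 21089 = \frac{7823627356181}{9686}$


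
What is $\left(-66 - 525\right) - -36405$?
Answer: $35814$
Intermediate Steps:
$\left(-66 - 525\right) - -36405 = \left(-66 - 525\right) + 36405 = -591 + 36405 = 35814$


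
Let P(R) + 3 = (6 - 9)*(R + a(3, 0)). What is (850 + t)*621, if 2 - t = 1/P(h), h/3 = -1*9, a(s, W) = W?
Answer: 13756185/26 ≈ 5.2908e+5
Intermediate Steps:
h = -27 (h = 3*(-1*9) = 3*(-9) = -27)
P(R) = -3 - 3*R (P(R) = -3 + (6 - 9)*(R + 0) = -3 - 3*R)
t = 155/78 (t = 2 - 1/(-3 - 3*(-27)) = 2 - 1/(-3 + 81) = 2 - 1/78 = 155/78 ≈ 1.9872)
(850 + t)*621 = (850 + 155/78)*621 = (66455/78)*621 = 13756185/26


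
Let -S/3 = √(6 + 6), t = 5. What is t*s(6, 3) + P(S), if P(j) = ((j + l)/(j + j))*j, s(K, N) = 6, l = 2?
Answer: 31 - 3*√3 ≈ 25.804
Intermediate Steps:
S = -6*√3 (S = -3*√(6 + 6) = -6*√3 ≈ -10.392)
P(j) = 1 + j/2 (P(j) = ((j + 2)/(j + j))*j = ((2 + j)/((2*j)))*j = ((2 + j)*(1/(2*j)))*j = ((2 + j)/(2*j))*j = 1 + j/2)
t*s(6, 3) + P(S) = 5*6 + (1 + (-6*√3)/2) = 30 + (1 - 3*√3) = 31 - 3*√3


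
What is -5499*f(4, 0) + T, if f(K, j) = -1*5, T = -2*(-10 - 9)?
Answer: 27533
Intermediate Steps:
T = 38 (T = -2*(-19) = 38)
f(K, j) = -5
-5499*f(4, 0) + T = -5499*(-5) + 38 = -423*(-65) + 38 = 27495 + 38 = 27533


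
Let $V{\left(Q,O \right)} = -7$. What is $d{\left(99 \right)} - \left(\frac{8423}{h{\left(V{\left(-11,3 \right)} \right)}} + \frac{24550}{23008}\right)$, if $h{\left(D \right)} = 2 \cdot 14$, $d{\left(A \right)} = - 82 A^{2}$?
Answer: $- \frac{64743214569}{80528} \approx -8.0398 \cdot 10^{5}$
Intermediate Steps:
$h{\left(D \right)} = 28$
$d{\left(99 \right)} - \left(\frac{8423}{h{\left(V{\left(-11,3 \right)} \right)}} + \frac{24550}{23008}\right) = - 82 \cdot 99^{2} - \left(\frac{8423}{28} + \frac{24550}{23008}\right) = \left(-82\right) 9801 - \left(8423 \cdot \frac{1}{28} + 24550 \cdot \frac{1}{23008}\right) = -803682 - \left(\frac{8423}{28} + \frac{12275}{11504}\right) = -803682 - \frac{24310473}{80528} = - \frac{64743214569}{80528}$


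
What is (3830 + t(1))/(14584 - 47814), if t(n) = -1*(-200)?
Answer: -403/3323 ≈ -0.12128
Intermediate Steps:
t(n) = 200
(3830 + t(1))/(14584 - 47814) = (3830 + 200)/(14584 - 47814) = 4030/(-33230) = 4030*(-1/33230) = -403/3323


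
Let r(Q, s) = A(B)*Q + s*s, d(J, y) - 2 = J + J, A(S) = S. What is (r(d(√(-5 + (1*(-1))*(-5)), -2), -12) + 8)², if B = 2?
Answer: 24336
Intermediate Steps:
d(J, y) = 2 + 2*J (d(J, y) = 2 + (J + J) = 2 + 2*J)
r(Q, s) = s² + 2*Q (r(Q, s) = 2*Q + s*s = 2*Q + s² = s² + 2*Q)
(r(d(√(-5 + (1*(-1))*(-5)), -2), -12) + 8)² = (((-12)² + 2*(2 + 2*√(-5 + (1*(-1))*(-5)))) + 8)² = ((144 + 2*(2 + 2*√(-5 - 1*(-5)))) + 8)² = ((144 + 2*(2 + 2*√(-5 + 5))) + 8)² = ((144 + 2*(2 + 2*√0)) + 8)² = ((144 + 2*(2 + 2*0)) + 8)² = ((144 + 2*(2 + 0)) + 8)² = ((144 + 2*2) + 8)² = ((144 + 4) + 8)² = (148 + 8)² = 156² = 24336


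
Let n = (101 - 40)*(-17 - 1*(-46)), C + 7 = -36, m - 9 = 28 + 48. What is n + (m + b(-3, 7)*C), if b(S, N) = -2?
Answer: 1940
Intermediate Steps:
m = 85 (m = 9 + (28 + 48) = 9 + 76 = 85)
C = -43 (C = -7 - 36 = -43)
n = 1769 (n = 61*(-17 + 46) = 61*29 = 1769)
n + (m + b(-3, 7)*C) = 1769 + (85 - 2*(-43)) = 1769 + (85 + 86) = 1769 + 171 = 1940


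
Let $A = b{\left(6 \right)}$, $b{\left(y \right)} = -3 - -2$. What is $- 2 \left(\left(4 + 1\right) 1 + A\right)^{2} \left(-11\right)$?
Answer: $352$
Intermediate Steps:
$b{\left(y \right)} = -1$ ($b{\left(y \right)} = -3 + 2 = -1$)
$A = -1$
$- 2 \left(\left(4 + 1\right) 1 + A\right)^{2} \left(-11\right) = - 2 \left(\left(4 + 1\right) 1 - 1\right)^{2} \left(-11\right) = - 2 \left(5 \cdot 1 - 1\right)^{2} \left(-11\right) = - 2 \left(5 - 1\right)^{2} \left(-11\right) = - 2 \cdot 4^{2} \left(-11\right) = \left(-2\right) 16 \left(-11\right) = \left(-32\right) \left(-11\right) = 352$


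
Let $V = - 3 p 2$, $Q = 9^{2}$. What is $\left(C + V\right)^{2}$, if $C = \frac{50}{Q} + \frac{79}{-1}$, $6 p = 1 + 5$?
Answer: $\frac{46717225}{6561} \approx 7120.4$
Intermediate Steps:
$Q = 81$
$p = 1$ ($p = \frac{1 + 5}{6} = \frac{1}{6} \cdot 6 = 1$)
$V = -6$ ($V = \left(-3\right) 1 \cdot 2 = \left(-3\right) 2 = -6$)
$C = - \frac{6349}{81}$ ($C = \frac{50}{81} + \frac{79}{-1} = 50 \cdot \frac{1}{81} + 79 \left(-1\right) = \frac{50}{81} - 79 = - \frac{6349}{81} \approx -78.383$)
$\left(C + V\right)^{2} = \left(- \frac{6349}{81} - 6\right)^{2} = \left(- \frac{6835}{81}\right)^{2} = \frac{46717225}{6561}$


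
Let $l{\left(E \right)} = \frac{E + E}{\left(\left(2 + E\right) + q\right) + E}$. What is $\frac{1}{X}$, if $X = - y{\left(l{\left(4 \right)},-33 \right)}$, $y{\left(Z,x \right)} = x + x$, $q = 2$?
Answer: $\frac{1}{66} \approx 0.015152$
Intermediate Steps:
$l{\left(E \right)} = \frac{2 E}{4 + 2 E}$ ($l{\left(E \right)} = \frac{E + E}{\left(\left(2 + E\right) + 2\right) + E} = \frac{2 E}{\left(4 + E\right) + E} = \frac{2 E}{4 + 2 E}$)
$y{\left(Z,x \right)} = 2 x$
$X = 66$ ($X = - 2 \left(-33\right) = \left(-1\right) \left(-66\right) = 66$)
$\frac{1}{X} = \frac{1}{66}$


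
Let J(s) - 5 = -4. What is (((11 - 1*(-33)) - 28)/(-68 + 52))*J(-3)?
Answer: -1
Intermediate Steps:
J(s) = 1 (J(s) = 5 - 4 = 1)
(((11 - 1*(-33)) - 28)/(-68 + 52))*J(-3) = (((11 - 1*(-33)) - 28)/(-68 + 52))*1 = (((11 + 33) - 28)/(-16))*1 = ((44 - 28)*(-1/16))*1 = (16*(-1/16))*1 = -1*1 = -1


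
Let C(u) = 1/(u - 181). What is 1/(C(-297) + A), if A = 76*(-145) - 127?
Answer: -478/5328267 ≈ -8.9710e-5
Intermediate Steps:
A = -11147 (A = -11020 - 127 = -11147)
C(u) = 1/(-181 + u)
1/(C(-297) + A) = 1/(1/(-181 - 297) - 11147) = 1/(1/(-478) - 11147) = 1/(-1/478 - 11147) = 1/(-5328267/478) = -478/5328267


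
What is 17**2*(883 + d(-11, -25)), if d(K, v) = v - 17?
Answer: 243049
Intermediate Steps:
d(K, v) = -17 + v
17**2*(883 + d(-11, -25)) = 17**2*(883 + (-17 - 25)) = 289*(883 - 42) = 289*841 = 243049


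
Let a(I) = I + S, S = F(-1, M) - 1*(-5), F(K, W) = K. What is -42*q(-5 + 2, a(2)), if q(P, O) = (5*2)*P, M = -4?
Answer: 1260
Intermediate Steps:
S = 4 (S = -1 - 1*(-5) = -1 + 5 = 4)
a(I) = 4 + I (a(I) = I + 4 = 4 + I)
q(P, O) = 10*P
-42*q(-5 + 2, a(2)) = -420*(-5 + 2) = -420*(-3) = -42*(-30) = 1260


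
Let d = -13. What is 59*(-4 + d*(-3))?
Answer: 2065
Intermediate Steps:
59*(-4 + d*(-3)) = 59*(-4 - 13*(-3)) = 59*(-4 + 39) = 59*35 = 2065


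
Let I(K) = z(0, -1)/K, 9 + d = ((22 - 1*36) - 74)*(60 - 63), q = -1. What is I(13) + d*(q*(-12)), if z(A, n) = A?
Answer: 3060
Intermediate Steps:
d = 255 (d = -9 + ((22 - 1*36) - 74)*(60 - 63) = -9 + ((22 - 36) - 74)*(-3) = -9 + (-14 - 74)*(-3) = -9 - 88*(-3) = -9 + 264 = 255)
I(K) = 0 (I(K) = 0/K = 0)
I(13) + d*(q*(-12)) = 0 + 255*(-1*(-12)) = 0 + 255*12 = 0 + 3060 = 3060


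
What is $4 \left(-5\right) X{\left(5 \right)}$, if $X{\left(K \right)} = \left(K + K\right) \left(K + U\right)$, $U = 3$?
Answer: $-1600$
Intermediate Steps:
$X{\left(K \right)} = 2 K \left(3 + K\right)$ ($X{\left(K \right)} = \left(K + K\right) \left(K + 3\right) = 2 K \left(3 + K\right)$)
$4 \left(-5\right) X{\left(5 \right)} = 4 \left(-5\right) 2 \cdot 5 \left(3 + 5\right) = - 20 \cdot 2 \cdot 5 \cdot 8 = \left(-20\right) 80 = -1600$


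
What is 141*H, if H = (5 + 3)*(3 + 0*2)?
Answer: 3384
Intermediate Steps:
H = 24 (H = 8*(3 + 0) = 8*3 = 24)
141*H = 141*24 = 3384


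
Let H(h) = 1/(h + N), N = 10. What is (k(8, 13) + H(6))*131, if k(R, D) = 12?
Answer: 25283/16 ≈ 1580.2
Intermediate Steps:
H(h) = 1/(10 + h) (H(h) = 1/(h + 10) = 1/(10 + h))
(k(8, 13) + H(6))*131 = (12 + 1/(10 + 6))*131 = (12 + 1/16)*131 = (193/16)*131 = 25283/16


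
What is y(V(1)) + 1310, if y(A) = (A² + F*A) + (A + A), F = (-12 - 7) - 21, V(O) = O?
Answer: 1273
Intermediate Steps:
F = -40 (F = -19 - 21 = -40)
y(A) = A² - 38*A (y(A) = (A² - 40*A) + (A + A) = (A² - 40*A) + 2*A = A² - 38*A)
y(V(1)) + 1310 = 1*(-38 + 1) + 1310 = 1*(-37) + 1310 = -37 + 1310 = 1273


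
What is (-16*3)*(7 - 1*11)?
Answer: 192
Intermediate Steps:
(-16*3)*(7 - 1*11) = -48*(7 - 11) = -48*(-4) = 192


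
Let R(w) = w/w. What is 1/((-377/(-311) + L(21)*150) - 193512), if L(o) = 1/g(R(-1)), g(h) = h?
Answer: -311/60135205 ≈ -5.1717e-6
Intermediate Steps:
R(w) = 1
L(o) = 1 (L(o) = 1/1 = 1)
1/((-377/(-311) + L(21)*150) - 193512) = 1/((-377/(-311) + 1*150) - 193512) = 1/((-377*(-1/311) + 150) - 193512) = 1/((377/311 + 150) - 193512) = 1/(47027/311 - 193512) = 1/(-60135205/311) = -311/60135205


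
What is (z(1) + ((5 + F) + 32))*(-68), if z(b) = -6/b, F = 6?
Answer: -2516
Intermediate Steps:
(z(1) + ((5 + F) + 32))*(-68) = (-6/1 + ((5 + 6) + 32))*(-68) = (-6*1 + (11 + 32))*(-68) = (-6 + 43)*(-68) = 37*(-68) = -2516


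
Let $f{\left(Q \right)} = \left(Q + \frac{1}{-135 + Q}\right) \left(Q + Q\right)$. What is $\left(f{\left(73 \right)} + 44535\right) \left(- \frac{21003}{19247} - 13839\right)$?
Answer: $- \frac{455752609574760}{596657} \approx -7.6384 \cdot 10^{8}$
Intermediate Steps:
$f{\left(Q \right)} = 2 Q \left(Q + \frac{1}{-135 + Q}\right)$ ($f{\left(Q \right)} = \left(Q + \frac{1}{-135 + Q}\right) 2 Q = 2 Q \left(Q + \frac{1}{-135 + Q}\right)$)
$\left(f{\left(73 \right)} + 44535\right) \left(- \frac{21003}{19247} - 13839\right) = \left(2 \cdot 73 \frac{1}{-135 + 73} \left(1 + 73^{2} - 9855\right) + 44535\right) \left(- \frac{21003}{19247} - 13839\right) = \left(2 \cdot 73 \frac{1}{-62} \left(1 + 5329 - 9855\right) + 44535\right) \left(\left(-21003\right) \frac{1}{19247} - 13839\right) = \left(2 \cdot 73 \left(- \frac{1}{62}\right) \left(-4525\right) + 44535\right) \left(- \frac{21003}{19247} - 13839\right) = \left(\frac{330325}{31} + 44535\right) \left(- \frac{266380236}{19247}\right) = \frac{1710910}{31} \left(- \frac{266380236}{19247}\right) = - \frac{455752609574760}{596657}$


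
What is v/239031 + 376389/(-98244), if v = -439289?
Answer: -14791794175/2609262396 ≈ -5.6690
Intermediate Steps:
v/239031 + 376389/(-98244) = -439289/239031 + 376389/(-98244) = -439289*1/239031 + 376389*(-1/98244) = -439289/239031 - 41821/10916 = -14791794175/2609262396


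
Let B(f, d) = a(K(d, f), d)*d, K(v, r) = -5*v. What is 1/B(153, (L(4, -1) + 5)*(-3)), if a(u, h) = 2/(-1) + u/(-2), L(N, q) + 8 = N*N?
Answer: 2/7761 ≈ 0.00025770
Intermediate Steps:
L(N, q) = -8 + N**2 (L(N, q) = -8 + N*N = -8 + N**2)
a(u, h) = -2 - u/2 (a(u, h) = 2*(-1) + u*(-1/2) = -2 - u/2)
B(f, d) = d*(-2 + 5*d/2) (B(f, d) = (-2 - (-5)*d/2)*d = (-2 + 5*d/2)*d = d*(-2 + 5*d/2))
1/B(153, (L(4, -1) + 5)*(-3)) = 1/((((-8 + 4**2) + 5)*(-3))*(-4 + 5*(((-8 + 4**2) + 5)*(-3)))/2) = 1/((((-8 + 16) + 5)*(-3))*(-4 + 5*(((-8 + 16) + 5)*(-3)))/2) = 1/(((8 + 5)*(-3))*(-4 + 5*((8 + 5)*(-3)))/2) = 1/((13*(-3))*(-4 + 5*(13*(-3)))/2) = 1/((1/2)*(-39)*(-4 + 5*(-39))) = 1/((1/2)*(-39)*(-4 - 195)) = 1/((1/2)*(-39)*(-199)) = 1/(7761/2) = 2/7761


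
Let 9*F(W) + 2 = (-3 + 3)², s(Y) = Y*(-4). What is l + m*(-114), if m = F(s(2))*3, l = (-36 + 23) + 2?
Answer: 65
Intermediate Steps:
s(Y) = -4*Y
l = -11 (l = -13 + 2 = -11)
F(W) = -2/9 (F(W) = -2/9 + (-3 + 3)²/9 = -2/9 + (⅑)*0² = -2/9 + (⅑)*0 = -2/9 + 0 = -2/9)
m = -⅔ (m = -2/9*3 = -⅔ ≈ -0.66667)
l + m*(-114) = -11 - ⅔*(-114) = -11 + 76 = 65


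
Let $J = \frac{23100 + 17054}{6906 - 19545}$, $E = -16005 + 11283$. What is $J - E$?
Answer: $\frac{59641204}{12639} \approx 4718.8$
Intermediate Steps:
$E = -4722$
$J = - \frac{40154}{12639}$ ($J = \frac{40154}{-12639} = 40154 \left(- \frac{1}{12639}\right) = - \frac{40154}{12639} \approx -3.177$)
$J - E = - \frac{40154}{12639} - -4722 = - \frac{40154}{12639} + 4722 = \frac{59641204}{12639}$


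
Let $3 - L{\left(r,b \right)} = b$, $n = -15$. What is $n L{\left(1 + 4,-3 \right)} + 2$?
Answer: $-88$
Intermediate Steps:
$L{\left(r,b \right)} = 3 - b$
$n L{\left(1 + 4,-3 \right)} + 2 = - 15 \left(3 - -3\right) + 2 = - 15 \left(3 + 3\right) + 2 = \left(-15\right) 6 + 2 = -90 + 2 = -88$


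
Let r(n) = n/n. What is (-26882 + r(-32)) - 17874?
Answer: -44755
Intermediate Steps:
r(n) = 1
(-26882 + r(-32)) - 17874 = (-26882 + 1) - 17874 = -26881 - 17874 = -44755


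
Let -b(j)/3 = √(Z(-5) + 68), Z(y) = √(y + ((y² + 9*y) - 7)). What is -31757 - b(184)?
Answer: -31757 + 6*√(17 + I*√2) ≈ -31732.0 + 1.0281*I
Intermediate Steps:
Z(y) = √(-7 + y² + 10*y) (Z(y) = √(y + (-7 + y² + 9*y)) = √(-7 + y² + 10*y))
b(j) = -3*√(68 + 4*I*√2) (b(j) = -3*√(√(-7 + (-5)² + 10*(-5)) + 68) = -3*√(√(-7 + 25 - 50) + 68) = -3*√(√(-32) + 68) = -3*√(4*I*√2 + 68) = -3*√(68 + 4*I*√2))
-31757 - b(184) = -31757 - (-6)*√(17 + I*√2) = -31757 + 6*√(17 + I*√2)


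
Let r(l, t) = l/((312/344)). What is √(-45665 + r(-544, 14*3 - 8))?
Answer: 7*I*√1436097/39 ≈ 215.09*I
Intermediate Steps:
r(l, t) = 43*l/39 (r(l, t) = l/((312*(1/344))) = l/(39/43) = l*(43/39) = 43*l/39)
√(-45665 + r(-544, 14*3 - 8)) = √(-45665 + (43/39)*(-544)) = √(-45665 - 23392/39) = √(-1804327/39) = 7*I*√1436097/39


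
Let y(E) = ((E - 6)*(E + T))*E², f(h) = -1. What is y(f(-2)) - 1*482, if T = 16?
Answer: -587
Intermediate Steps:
y(E) = E²*(-6 + E)*(16 + E) (y(E) = ((E - 6)*(E + 16))*E² = ((-6 + E)*(16 + E))*E² = E²*(-6 + E)*(16 + E))
y(f(-2)) - 1*482 = (-1)²*(-96 + (-1)² + 10*(-1)) - 1*482 = 1*(-96 + 1 - 10) - 482 = 1*(-105) - 482 = -105 - 482 = -587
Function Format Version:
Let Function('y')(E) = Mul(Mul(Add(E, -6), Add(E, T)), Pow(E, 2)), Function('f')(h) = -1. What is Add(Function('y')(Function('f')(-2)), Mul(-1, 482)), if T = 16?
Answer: -587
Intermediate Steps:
Function('y')(E) = Mul(Pow(E, 2), Add(-6, E), Add(16, E)) (Function('y')(E) = Mul(Mul(Add(E, -6), Add(E, 16)), Pow(E, 2)) = Mul(Mul(Add(-6, E), Add(16, E)), Pow(E, 2)) = Mul(Pow(E, 2), Add(-6, E), Add(16, E)))
Add(Function('y')(Function('f')(-2)), Mul(-1, 482)) = Add(Mul(Pow(-1, 2), Add(-96, Pow(-1, 2), Mul(10, -1))), Mul(-1, 482)) = Add(Mul(1, Add(-96, 1, -10)), -482) = Add(Mul(1, -105), -482) = Add(-105, -482) = -587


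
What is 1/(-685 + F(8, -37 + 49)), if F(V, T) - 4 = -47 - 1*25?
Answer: -1/753 ≈ -0.0013280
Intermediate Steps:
F(V, T) = -68 (F(V, T) = 4 + (-47 - 1*25) = 4 + (-47 - 25) = 4 - 72 = -68)
1/(-685 + F(8, -37 + 49)) = 1/(-685 - 68) = 1/(-753) = -1/753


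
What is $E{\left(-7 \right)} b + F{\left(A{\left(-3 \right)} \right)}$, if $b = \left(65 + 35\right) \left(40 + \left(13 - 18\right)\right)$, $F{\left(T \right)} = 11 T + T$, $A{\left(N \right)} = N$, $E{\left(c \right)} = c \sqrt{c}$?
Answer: $-36 - 24500 i \sqrt{7} \approx -36.0 - 64821.0 i$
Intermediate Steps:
$E{\left(c \right)} = c^{\frac{3}{2}}$
$F{\left(T \right)} = 12 T$
$b = 3500$ ($b = 100 \left(40 - 5\right) = 100 \cdot 35 = 3500$)
$E{\left(-7 \right)} b + F{\left(A{\left(-3 \right)} \right)} = \left(-7\right)^{\frac{3}{2}} \cdot 3500 + 12 \left(-3\right) = - 7 i \sqrt{7} \cdot 3500 - 36 = - 24500 i \sqrt{7} - 36 = -36 - 24500 i \sqrt{7}$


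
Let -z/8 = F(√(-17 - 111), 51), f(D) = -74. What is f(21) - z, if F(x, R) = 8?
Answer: -10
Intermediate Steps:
z = -64 (z = -8*8 = -64)
f(21) - z = -74 - 1*(-64) = -74 + 64 = -10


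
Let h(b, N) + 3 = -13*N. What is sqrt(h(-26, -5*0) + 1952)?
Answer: sqrt(1949) ≈ 44.147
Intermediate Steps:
h(b, N) = -3 - 13*N
sqrt(h(-26, -5*0) + 1952) = sqrt((-3 - (-65)*0) + 1952) = sqrt((-3 - 13*0) + 1952) = sqrt((-3 + 0) + 1952) = sqrt(-3 + 1952) = sqrt(1949)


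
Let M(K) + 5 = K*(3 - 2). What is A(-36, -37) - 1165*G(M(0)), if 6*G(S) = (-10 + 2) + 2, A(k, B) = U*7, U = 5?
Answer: 1200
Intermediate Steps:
M(K) = -5 + K (M(K) = -5 + K*(3 - 2) = -5 + K*1 = -5 + K)
A(k, B) = 35 (A(k, B) = 5*7 = 35)
G(S) = -1 (G(S) = ((-10 + 2) + 2)/6 = (-8 + 2)/6 = (1/6)*(-6) = -1)
A(-36, -37) - 1165*G(M(0)) = 35 - 1165*(-1) = 35 + 1165 = 1200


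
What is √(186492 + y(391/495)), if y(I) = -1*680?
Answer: 2*√46453 ≈ 431.06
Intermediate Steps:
y(I) = -680
√(186492 + y(391/495)) = √(186492 - 680) = √185812 = 2*√46453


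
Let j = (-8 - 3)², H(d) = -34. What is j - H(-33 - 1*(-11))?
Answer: 155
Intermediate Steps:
j = 121 (j = (-11)² = 121)
j - H(-33 - 1*(-11)) = 121 - 1*(-34) = 121 + 34 = 155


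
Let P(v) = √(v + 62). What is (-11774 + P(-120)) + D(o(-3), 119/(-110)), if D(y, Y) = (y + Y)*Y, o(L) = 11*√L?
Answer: -142451239/12100 + I*√58 - 119*I*√3/10 ≈ -11773.0 - 12.996*I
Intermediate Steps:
D(y, Y) = Y*(Y + y) (D(y, Y) = (Y + y)*Y = Y*(Y + y))
P(v) = √(62 + v)
(-11774 + P(-120)) + D(o(-3), 119/(-110)) = (-11774 + √(62 - 120)) + (119/(-110))*(119/(-110) + 11*√(-3)) = (-11774 + √(-58)) + (119*(-1/110))*(119*(-1/110) + 11*(I*√3)) = (-11774 + I*√58) - 119*(-119/110 + 11*I*√3)/110 = (-11774 + I*√58) + (14161/12100 - 119*I*√3/10) = -142451239/12100 + I*√58 - 119*I*√3/10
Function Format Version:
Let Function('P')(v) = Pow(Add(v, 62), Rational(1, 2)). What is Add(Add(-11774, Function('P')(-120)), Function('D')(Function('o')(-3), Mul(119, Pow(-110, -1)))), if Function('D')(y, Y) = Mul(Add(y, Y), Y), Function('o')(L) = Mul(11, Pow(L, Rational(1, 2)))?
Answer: Add(Rational(-142451239, 12100), Mul(I, Pow(58, Rational(1, 2))), Mul(Rational(-119, 10), I, Pow(3, Rational(1, 2)))) ≈ Add(-11773., Mul(-12.996, I))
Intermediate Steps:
Function('D')(y, Y) = Mul(Y, Add(Y, y)) (Function('D')(y, Y) = Mul(Add(Y, y), Y) = Mul(Y, Add(Y, y)))
Function('P')(v) = Pow(Add(62, v), Rational(1, 2))
Add(Add(-11774, Function('P')(-120)), Function('D')(Function('o')(-3), Mul(119, Pow(-110, -1)))) = Add(Add(-11774, Pow(Add(62, -120), Rational(1, 2))), Mul(Mul(119, Pow(-110, -1)), Add(Mul(119, Pow(-110, -1)), Mul(11, Pow(-3, Rational(1, 2)))))) = Add(Add(-11774, Pow(-58, Rational(1, 2))), Mul(Mul(119, Rational(-1, 110)), Add(Mul(119, Rational(-1, 110)), Mul(11, Mul(I, Pow(3, Rational(1, 2))))))) = Add(Add(-11774, Mul(I, Pow(58, Rational(1, 2)))), Mul(Rational(-119, 110), Add(Rational(-119, 110), Mul(11, I, Pow(3, Rational(1, 2)))))) = Add(Add(-11774, Mul(I, Pow(58, Rational(1, 2)))), Add(Rational(14161, 12100), Mul(Rational(-119, 10), I, Pow(3, Rational(1, 2))))) = Add(Rational(-142451239, 12100), Mul(I, Pow(58, Rational(1, 2))), Mul(Rational(-119, 10), I, Pow(3, Rational(1, 2))))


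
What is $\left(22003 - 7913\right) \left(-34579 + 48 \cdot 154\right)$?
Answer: $-383064830$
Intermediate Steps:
$\left(22003 - 7913\right) \left(-34579 + 48 \cdot 154\right) = 14090 \left(-34579 + 7392\right) = 14090 \left(-27187\right) = -383064830$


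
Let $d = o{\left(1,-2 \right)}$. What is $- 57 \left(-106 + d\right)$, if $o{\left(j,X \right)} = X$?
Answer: $6156$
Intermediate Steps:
$d = -2$
$- 57 \left(-106 + d\right) = - 57 \left(-106 - 2\right) = \left(-57\right) \left(-108\right) = 6156$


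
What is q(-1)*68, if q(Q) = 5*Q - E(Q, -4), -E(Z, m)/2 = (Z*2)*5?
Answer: -1700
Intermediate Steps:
E(Z, m) = -20*Z (E(Z, m) = -2*Z*2*5 = -2*2*Z*5 = -20*Z)
q(Q) = 25*Q (q(Q) = 5*Q - (-20)*Q = 5*Q + 20*Q = 25*Q)
q(-1)*68 = (25*(-1))*68 = -25*68 = -1700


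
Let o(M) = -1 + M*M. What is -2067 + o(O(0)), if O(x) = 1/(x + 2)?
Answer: -8271/4 ≈ -2067.8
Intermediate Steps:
O(x) = 1/(2 + x)
o(M) = -1 + M**2
-2067 + o(O(0)) = -2067 + (-1 + (1/(2 + 0))**2) = -2067 + (-1 + (1/2)**2) = -2067 + (-1 + 1/4) = -2067 - 3/4 = -8271/4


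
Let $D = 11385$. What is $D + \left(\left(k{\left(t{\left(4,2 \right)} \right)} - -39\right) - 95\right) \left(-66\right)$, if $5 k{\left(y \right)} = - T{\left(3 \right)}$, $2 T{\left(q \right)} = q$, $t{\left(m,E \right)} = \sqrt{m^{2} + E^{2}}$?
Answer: $\frac{75504}{5} \approx 15101.0$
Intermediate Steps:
$t{\left(m,E \right)} = \sqrt{E^{2} + m^{2}}$
$T{\left(q \right)} = \frac{q}{2}$
$k{\left(y \right)} = - \frac{3}{10}$ ($k{\left(y \right)} = \frac{\left(-1\right) \frac{1}{2} \cdot 3}{5} = \frac{\left(-1\right) \frac{3}{2}}{5} = \frac{1}{5} \left(- \frac{3}{2}\right) = - \frac{3}{10}$)
$D + \left(\left(k{\left(t{\left(4,2 \right)} \right)} - -39\right) - 95\right) \left(-66\right) = 11385 + \left(\left(- \frac{3}{10} - -39\right) - 95\right) \left(-66\right) = 11385 + \left(\left(- \frac{3}{10} + 39\right) - 95\right) \left(-66\right) = 11385 + \left(\frac{387}{10} - 95\right) \left(-66\right) = 11385 - - \frac{18579}{5} = 11385 + \frac{18579}{5} = \frac{75504}{5}$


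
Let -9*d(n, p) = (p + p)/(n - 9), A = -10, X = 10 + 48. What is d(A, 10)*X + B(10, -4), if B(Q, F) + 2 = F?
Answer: 134/171 ≈ 0.78363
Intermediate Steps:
X = 58
B(Q, F) = -2 + F
d(n, p) = -2*p/(9*(-9 + n)) (d(n, p) = -(p + p)/(9*(n - 9)) = -2*p/(9*(-9 + n)))
d(A, 10)*X + B(10, -4) = -2*10/(-81 + 9*(-10))*58 + (-2 - 4) = -2*10/(-81 - 90)*58 - 6 = -2*10/(-171)*58 - 6 = -2*10*(-1/171)*58 - 6 = (20/171)*58 - 6 = 1160/171 - 6 = 134/171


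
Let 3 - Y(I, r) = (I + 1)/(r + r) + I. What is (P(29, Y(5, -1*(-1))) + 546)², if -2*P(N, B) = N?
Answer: 1129969/4 ≈ 2.8249e+5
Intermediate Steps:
Y(I, r) = 3 - I - (1 + I)/(2*r) (Y(I, r) = 3 - ((I + 1)/(r + r) + I) = 3 - ((1 + I)/((2*r)) + I) = 3 - ((1 + I)*(1/(2*r)) + I) = 3 - ((1 + I)/(2*r) + I) = 3 - (I + (1 + I)/(2*r)) = 3 + (-I - (1 + I)/(2*r)) = 3 - I - (1 + I)/(2*r))
P(N, B) = -N/2
(P(29, Y(5, -1*(-1))) + 546)² = (-½*29 + 546)² = (-29/2 + 546)² = (1063/2)² = 1129969/4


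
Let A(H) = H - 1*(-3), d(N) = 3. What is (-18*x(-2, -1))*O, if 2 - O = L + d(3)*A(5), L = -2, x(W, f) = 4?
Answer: 1440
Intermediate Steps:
A(H) = 3 + H (A(H) = H + 3 = 3 + H)
O = -20 (O = 2 - (-2 + 3*(3 + 5)) = 2 - (-2 + 3*8) = 2 - (-2 + 24) = 2 - 1*22 = 2 - 22 = -20)
(-18*x(-2, -1))*O = -18*4*(-20) = -72*(-20) = 1440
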